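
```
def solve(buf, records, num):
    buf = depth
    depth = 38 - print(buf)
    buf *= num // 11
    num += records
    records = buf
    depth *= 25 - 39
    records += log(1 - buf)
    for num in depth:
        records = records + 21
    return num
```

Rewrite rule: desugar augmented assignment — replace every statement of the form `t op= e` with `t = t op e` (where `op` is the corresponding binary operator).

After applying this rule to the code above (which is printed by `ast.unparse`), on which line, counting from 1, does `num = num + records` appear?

5

Transformed code:
def solve(buf, records, num):
    buf = depth
    depth = 38 - print(buf)
    buf = buf * (num // 11)
    num = num + records
    records = buf
    depth = depth * (25 - 39)
    records = records + log(1 - buf)
    for num in depth:
        records = records + 21
    return num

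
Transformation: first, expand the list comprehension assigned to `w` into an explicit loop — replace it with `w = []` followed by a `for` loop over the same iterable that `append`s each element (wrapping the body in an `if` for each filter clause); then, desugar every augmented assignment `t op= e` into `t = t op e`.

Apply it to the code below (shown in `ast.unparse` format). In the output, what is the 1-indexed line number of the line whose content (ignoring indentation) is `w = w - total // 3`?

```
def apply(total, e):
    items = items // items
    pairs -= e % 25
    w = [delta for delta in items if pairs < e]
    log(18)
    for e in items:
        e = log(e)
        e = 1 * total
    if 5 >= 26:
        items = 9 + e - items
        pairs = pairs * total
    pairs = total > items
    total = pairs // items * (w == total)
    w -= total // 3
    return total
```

17

Transformed code:
def apply(total, e):
    items = items // items
    pairs = pairs - e % 25
    w = []
    for delta in items:
        if pairs < e:
            w.append(delta)
    log(18)
    for e in items:
        e = log(e)
        e = 1 * total
    if 5 >= 26:
        items = 9 + e - items
        pairs = pairs * total
    pairs = total > items
    total = pairs // items * (w == total)
    w = w - total // 3
    return total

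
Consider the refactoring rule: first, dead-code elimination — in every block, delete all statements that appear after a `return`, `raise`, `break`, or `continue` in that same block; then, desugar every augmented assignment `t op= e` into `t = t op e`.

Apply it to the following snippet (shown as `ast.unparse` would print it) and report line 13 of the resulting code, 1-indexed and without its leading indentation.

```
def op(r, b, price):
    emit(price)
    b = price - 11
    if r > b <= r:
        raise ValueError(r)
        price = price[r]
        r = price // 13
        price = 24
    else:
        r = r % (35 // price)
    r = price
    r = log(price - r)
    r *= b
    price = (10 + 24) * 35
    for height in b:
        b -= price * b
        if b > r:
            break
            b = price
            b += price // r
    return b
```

Transformed code:
def op(r, b, price):
    emit(price)
    b = price - 11
    if r > b <= r:
        raise ValueError(r)
    else:
        r = r % (35 // price)
    r = price
    r = log(price - r)
    r = r * b
    price = (10 + 24) * 35
    for height in b:
        b = b - price * b
        if b > r:
            break
    return b

b = b - price * b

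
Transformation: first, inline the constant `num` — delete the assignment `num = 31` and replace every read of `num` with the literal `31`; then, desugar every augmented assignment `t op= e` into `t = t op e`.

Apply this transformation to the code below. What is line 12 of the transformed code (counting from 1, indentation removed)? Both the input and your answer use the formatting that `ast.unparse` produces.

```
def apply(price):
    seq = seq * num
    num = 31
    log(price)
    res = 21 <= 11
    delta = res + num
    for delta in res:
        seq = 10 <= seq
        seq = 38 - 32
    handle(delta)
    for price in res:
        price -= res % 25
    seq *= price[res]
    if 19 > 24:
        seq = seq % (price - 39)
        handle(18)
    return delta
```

seq = seq * price[res]

Transformed code:
def apply(price):
    seq = seq * 31
    log(price)
    res = 21 <= 11
    delta = res + 31
    for delta in res:
        seq = 10 <= seq
        seq = 38 - 32
    handle(delta)
    for price in res:
        price = price - res % 25
    seq = seq * price[res]
    if 19 > 24:
        seq = seq % (price - 39)
        handle(18)
    return delta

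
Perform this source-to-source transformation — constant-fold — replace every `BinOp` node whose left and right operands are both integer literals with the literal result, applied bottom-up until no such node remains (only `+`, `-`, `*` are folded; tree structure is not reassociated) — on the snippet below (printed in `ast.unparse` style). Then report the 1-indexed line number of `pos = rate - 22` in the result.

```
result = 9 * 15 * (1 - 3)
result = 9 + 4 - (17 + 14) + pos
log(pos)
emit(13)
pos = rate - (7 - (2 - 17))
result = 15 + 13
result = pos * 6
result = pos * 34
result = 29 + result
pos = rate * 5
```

5

Transformed code:
result = -270
result = -18 + pos
log(pos)
emit(13)
pos = rate - 22
result = 28
result = pos * 6
result = pos * 34
result = 29 + result
pos = rate * 5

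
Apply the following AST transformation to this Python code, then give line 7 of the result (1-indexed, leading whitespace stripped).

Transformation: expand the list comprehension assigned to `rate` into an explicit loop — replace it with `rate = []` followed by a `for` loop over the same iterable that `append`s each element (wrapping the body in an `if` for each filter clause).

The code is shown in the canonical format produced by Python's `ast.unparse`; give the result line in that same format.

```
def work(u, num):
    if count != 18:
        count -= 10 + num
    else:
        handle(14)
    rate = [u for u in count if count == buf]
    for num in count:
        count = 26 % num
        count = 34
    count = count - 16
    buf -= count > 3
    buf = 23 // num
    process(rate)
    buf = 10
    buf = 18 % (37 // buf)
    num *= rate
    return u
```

Transformed code:
def work(u, num):
    if count != 18:
        count -= 10 + num
    else:
        handle(14)
    rate = []
    for u in count:
        if count == buf:
            rate.append(u)
    for num in count:
        count = 26 % num
        count = 34
    count = count - 16
    buf -= count > 3
    buf = 23 // num
    process(rate)
    buf = 10
    buf = 18 % (37 // buf)
    num *= rate
    return u

for u in count:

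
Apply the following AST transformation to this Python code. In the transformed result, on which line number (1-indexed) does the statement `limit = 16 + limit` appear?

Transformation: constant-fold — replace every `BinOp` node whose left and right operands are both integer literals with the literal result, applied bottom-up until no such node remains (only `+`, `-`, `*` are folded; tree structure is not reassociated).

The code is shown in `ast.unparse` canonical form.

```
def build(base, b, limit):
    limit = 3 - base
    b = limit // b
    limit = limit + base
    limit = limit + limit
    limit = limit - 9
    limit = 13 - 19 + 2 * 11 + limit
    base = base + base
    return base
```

Transformed code:
def build(base, b, limit):
    limit = 3 - base
    b = limit // b
    limit = limit + base
    limit = limit + limit
    limit = limit - 9
    limit = 16 + limit
    base = base + base
    return base

7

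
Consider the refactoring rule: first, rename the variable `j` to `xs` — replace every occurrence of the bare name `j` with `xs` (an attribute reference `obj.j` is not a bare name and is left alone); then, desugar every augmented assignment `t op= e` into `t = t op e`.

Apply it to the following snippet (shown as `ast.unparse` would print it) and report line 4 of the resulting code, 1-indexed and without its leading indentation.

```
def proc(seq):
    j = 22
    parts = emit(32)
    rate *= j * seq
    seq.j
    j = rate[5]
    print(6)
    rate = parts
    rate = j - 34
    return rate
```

rate = rate * (xs * seq)

Transformed code:
def proc(seq):
    xs = 22
    parts = emit(32)
    rate = rate * (xs * seq)
    seq.j
    xs = rate[5]
    print(6)
    rate = parts
    rate = xs - 34
    return rate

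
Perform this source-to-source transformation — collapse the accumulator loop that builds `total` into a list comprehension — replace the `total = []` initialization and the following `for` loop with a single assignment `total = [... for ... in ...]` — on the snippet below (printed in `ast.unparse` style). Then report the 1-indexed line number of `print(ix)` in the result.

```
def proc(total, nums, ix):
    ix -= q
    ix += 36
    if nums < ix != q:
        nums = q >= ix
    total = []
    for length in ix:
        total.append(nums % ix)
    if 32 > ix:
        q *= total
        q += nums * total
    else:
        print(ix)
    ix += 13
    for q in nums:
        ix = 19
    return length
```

Transformed code:
def proc(total, nums, ix):
    ix -= q
    ix += 36
    if nums < ix != q:
        nums = q >= ix
    total = [nums % ix for length in ix]
    if 32 > ix:
        q *= total
        q += nums * total
    else:
        print(ix)
    ix += 13
    for q in nums:
        ix = 19
    return length

11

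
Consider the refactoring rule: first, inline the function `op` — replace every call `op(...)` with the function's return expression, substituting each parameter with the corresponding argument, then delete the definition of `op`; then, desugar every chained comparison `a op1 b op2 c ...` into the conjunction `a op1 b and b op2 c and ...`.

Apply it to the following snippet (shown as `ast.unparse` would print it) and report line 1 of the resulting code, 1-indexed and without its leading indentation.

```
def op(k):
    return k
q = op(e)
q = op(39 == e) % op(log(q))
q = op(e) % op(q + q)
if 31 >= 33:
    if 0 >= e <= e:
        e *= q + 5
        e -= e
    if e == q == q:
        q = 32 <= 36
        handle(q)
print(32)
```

Transformed code:
q = e
q = (39 == e) % log(q)
q = e % (q + q)
if 31 >= 33:
    if 0 >= e and e <= e:
        e *= q + 5
        e -= e
    if e == q and q == q:
        q = 32 <= 36
        handle(q)
print(32)

q = e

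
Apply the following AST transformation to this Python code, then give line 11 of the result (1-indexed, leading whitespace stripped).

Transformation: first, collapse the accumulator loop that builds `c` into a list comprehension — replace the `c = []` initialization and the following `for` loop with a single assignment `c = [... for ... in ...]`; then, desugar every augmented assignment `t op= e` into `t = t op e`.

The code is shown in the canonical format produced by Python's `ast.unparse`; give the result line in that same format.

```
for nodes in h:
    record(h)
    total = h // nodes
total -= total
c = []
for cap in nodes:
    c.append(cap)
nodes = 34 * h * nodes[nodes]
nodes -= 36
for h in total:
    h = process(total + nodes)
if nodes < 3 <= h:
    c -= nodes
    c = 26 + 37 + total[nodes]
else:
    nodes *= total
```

Transformed code:
for nodes in h:
    record(h)
    total = h // nodes
total = total - total
c = [cap for cap in nodes]
nodes = 34 * h * nodes[nodes]
nodes = nodes - 36
for h in total:
    h = process(total + nodes)
if nodes < 3 <= h:
    c = c - nodes
    c = 26 + 37 + total[nodes]
else:
    nodes = nodes * total

c = c - nodes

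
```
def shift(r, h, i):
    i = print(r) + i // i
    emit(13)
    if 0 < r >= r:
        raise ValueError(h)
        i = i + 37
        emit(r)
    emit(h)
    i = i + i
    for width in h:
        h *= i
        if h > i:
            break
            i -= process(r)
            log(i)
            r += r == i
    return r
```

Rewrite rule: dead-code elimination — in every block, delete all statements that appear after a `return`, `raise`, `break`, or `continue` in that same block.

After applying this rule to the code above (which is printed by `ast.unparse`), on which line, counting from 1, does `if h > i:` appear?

Transformed code:
def shift(r, h, i):
    i = print(r) + i // i
    emit(13)
    if 0 < r >= r:
        raise ValueError(h)
    emit(h)
    i = i + i
    for width in h:
        h *= i
        if h > i:
            break
    return r

10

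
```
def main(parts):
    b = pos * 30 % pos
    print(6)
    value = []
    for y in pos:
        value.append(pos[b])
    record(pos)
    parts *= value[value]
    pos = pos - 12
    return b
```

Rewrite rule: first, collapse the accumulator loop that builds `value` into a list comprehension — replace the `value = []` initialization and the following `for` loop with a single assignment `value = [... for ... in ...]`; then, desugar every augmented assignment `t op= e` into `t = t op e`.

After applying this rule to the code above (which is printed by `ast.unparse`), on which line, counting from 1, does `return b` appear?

8

Transformed code:
def main(parts):
    b = pos * 30 % pos
    print(6)
    value = [pos[b] for y in pos]
    record(pos)
    parts = parts * value[value]
    pos = pos - 12
    return b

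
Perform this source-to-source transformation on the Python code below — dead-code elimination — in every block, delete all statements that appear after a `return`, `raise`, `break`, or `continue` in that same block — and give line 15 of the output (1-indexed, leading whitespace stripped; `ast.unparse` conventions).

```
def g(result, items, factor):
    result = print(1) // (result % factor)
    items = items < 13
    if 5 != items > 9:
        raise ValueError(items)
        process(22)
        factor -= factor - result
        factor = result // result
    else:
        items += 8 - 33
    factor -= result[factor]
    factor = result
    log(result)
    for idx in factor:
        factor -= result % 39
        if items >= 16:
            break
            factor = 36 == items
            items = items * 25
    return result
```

Transformed code:
def g(result, items, factor):
    result = print(1) // (result % factor)
    items = items < 13
    if 5 != items > 9:
        raise ValueError(items)
    else:
        items += 8 - 33
    factor -= result[factor]
    factor = result
    log(result)
    for idx in factor:
        factor -= result % 39
        if items >= 16:
            break
    return result

return result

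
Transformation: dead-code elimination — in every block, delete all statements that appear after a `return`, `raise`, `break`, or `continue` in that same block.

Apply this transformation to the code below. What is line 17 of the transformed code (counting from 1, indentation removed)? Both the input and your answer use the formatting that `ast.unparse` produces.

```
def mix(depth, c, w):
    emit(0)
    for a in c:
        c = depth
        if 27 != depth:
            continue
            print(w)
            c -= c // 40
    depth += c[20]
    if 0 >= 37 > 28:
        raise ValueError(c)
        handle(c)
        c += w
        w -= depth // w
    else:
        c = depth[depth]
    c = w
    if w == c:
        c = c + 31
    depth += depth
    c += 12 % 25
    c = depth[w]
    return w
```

c = depth[w]

Transformed code:
def mix(depth, c, w):
    emit(0)
    for a in c:
        c = depth
        if 27 != depth:
            continue
    depth += c[20]
    if 0 >= 37 > 28:
        raise ValueError(c)
    else:
        c = depth[depth]
    c = w
    if w == c:
        c = c + 31
    depth += depth
    c += 12 % 25
    c = depth[w]
    return w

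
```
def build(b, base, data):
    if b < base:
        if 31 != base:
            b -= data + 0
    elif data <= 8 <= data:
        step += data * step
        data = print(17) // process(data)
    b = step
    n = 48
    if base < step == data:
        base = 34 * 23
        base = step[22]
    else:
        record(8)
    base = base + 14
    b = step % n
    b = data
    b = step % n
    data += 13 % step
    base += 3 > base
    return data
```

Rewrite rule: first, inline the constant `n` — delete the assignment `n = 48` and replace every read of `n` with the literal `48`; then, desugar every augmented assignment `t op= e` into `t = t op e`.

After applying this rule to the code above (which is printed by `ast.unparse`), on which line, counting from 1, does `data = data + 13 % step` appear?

18

Transformed code:
def build(b, base, data):
    if b < base:
        if 31 != base:
            b = b - (data + 0)
    elif data <= 8 <= data:
        step = step + data * step
        data = print(17) // process(data)
    b = step
    if base < step == data:
        base = 34 * 23
        base = step[22]
    else:
        record(8)
    base = base + 14
    b = step % 48
    b = data
    b = step % 48
    data = data + 13 % step
    base = base + (3 > base)
    return data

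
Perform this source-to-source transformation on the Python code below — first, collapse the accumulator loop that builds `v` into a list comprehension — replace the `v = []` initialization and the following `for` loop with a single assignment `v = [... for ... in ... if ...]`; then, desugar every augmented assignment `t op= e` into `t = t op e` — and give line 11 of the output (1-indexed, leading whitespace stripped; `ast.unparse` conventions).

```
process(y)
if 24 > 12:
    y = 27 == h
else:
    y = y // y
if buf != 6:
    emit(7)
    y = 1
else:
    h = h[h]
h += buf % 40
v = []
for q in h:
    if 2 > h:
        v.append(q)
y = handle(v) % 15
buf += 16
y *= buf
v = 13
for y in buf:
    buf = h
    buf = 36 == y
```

Transformed code:
process(y)
if 24 > 12:
    y = 27 == h
else:
    y = y // y
if buf != 6:
    emit(7)
    y = 1
else:
    h = h[h]
h = h + buf % 40
v = [q for q in h if 2 > h]
y = handle(v) % 15
buf = buf + 16
y = y * buf
v = 13
for y in buf:
    buf = h
    buf = 36 == y

h = h + buf % 40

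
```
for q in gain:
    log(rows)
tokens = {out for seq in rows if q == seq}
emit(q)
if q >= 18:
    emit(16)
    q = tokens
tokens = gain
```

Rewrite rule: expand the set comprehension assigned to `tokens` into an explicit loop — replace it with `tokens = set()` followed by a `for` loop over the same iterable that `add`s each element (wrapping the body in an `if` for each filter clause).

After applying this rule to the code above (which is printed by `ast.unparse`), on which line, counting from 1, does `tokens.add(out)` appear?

Transformed code:
for q in gain:
    log(rows)
tokens = set()
for seq in rows:
    if q == seq:
        tokens.add(out)
emit(q)
if q >= 18:
    emit(16)
    q = tokens
tokens = gain

6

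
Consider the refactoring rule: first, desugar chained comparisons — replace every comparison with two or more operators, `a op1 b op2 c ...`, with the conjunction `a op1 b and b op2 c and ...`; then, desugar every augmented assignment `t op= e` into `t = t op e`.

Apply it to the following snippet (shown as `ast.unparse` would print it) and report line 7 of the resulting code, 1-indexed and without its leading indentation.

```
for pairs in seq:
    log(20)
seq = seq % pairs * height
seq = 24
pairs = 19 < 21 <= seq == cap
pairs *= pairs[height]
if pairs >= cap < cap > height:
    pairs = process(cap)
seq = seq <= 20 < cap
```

if pairs >= cap and cap < cap and (cap > height):

Transformed code:
for pairs in seq:
    log(20)
seq = seq % pairs * height
seq = 24
pairs = 19 < 21 and 21 <= seq and (seq == cap)
pairs = pairs * pairs[height]
if pairs >= cap and cap < cap and (cap > height):
    pairs = process(cap)
seq = seq <= 20 and 20 < cap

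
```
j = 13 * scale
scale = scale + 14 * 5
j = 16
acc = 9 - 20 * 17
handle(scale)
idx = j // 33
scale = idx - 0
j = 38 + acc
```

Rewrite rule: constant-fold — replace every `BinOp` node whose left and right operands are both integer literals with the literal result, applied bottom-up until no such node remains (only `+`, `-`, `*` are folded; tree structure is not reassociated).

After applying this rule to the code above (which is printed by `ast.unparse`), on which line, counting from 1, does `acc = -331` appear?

Transformed code:
j = 13 * scale
scale = scale + 70
j = 16
acc = -331
handle(scale)
idx = j // 33
scale = idx - 0
j = 38 + acc

4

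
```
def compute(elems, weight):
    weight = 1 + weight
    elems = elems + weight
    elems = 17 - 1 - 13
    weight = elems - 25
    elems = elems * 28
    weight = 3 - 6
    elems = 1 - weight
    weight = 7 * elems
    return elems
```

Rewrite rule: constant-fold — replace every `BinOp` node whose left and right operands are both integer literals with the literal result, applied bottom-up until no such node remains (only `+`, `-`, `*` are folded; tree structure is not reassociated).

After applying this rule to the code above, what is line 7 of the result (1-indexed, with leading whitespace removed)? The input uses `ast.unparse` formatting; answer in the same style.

weight = -3

Transformed code:
def compute(elems, weight):
    weight = 1 + weight
    elems = elems + weight
    elems = 3
    weight = elems - 25
    elems = elems * 28
    weight = -3
    elems = 1 - weight
    weight = 7 * elems
    return elems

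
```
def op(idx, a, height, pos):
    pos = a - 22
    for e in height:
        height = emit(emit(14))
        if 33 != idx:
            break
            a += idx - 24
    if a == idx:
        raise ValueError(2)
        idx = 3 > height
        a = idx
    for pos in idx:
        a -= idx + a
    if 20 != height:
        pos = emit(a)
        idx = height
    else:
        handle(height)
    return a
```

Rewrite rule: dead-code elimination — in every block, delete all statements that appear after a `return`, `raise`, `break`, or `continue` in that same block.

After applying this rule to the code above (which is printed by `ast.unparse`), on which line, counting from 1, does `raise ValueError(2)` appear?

8

Transformed code:
def op(idx, a, height, pos):
    pos = a - 22
    for e in height:
        height = emit(emit(14))
        if 33 != idx:
            break
    if a == idx:
        raise ValueError(2)
    for pos in idx:
        a -= idx + a
    if 20 != height:
        pos = emit(a)
        idx = height
    else:
        handle(height)
    return a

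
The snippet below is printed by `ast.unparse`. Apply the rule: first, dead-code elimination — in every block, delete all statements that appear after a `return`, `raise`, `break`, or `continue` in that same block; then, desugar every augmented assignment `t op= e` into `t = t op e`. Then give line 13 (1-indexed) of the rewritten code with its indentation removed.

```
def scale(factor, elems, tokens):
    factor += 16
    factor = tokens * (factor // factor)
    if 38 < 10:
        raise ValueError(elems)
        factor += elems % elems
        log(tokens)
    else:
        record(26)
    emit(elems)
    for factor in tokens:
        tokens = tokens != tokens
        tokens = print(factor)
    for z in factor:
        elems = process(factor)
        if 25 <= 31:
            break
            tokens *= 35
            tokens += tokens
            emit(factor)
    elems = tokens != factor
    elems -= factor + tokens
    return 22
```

elems = process(factor)

Transformed code:
def scale(factor, elems, tokens):
    factor = factor + 16
    factor = tokens * (factor // factor)
    if 38 < 10:
        raise ValueError(elems)
    else:
        record(26)
    emit(elems)
    for factor in tokens:
        tokens = tokens != tokens
        tokens = print(factor)
    for z in factor:
        elems = process(factor)
        if 25 <= 31:
            break
    elems = tokens != factor
    elems = elems - (factor + tokens)
    return 22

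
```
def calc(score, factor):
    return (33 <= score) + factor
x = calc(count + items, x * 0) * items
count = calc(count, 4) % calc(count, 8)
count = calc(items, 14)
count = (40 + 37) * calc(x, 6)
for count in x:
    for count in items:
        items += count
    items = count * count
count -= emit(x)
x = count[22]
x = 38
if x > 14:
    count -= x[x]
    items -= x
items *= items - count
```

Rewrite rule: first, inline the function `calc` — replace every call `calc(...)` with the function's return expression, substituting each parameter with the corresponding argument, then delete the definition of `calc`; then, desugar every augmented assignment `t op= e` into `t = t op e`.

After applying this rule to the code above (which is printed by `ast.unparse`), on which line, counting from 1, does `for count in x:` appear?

5

Transformed code:
x = ((33 <= count + items) + x * 0) * items
count = ((33 <= count) + 4) % ((33 <= count) + 8)
count = (33 <= items) + 14
count = (40 + 37) * ((33 <= x) + 6)
for count in x:
    for count in items:
        items = items + count
    items = count * count
count = count - emit(x)
x = count[22]
x = 38
if x > 14:
    count = count - x[x]
    items = items - x
items = items * (items - count)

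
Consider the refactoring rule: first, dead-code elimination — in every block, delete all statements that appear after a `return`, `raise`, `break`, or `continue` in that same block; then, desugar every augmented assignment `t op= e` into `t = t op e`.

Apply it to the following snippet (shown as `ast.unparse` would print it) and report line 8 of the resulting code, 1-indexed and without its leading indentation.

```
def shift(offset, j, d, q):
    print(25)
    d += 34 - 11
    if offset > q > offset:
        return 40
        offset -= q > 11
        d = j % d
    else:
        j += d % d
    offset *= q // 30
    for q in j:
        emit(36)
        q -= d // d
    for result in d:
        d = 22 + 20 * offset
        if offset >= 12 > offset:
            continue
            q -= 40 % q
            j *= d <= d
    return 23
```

Transformed code:
def shift(offset, j, d, q):
    print(25)
    d = d + (34 - 11)
    if offset > q > offset:
        return 40
    else:
        j = j + d % d
    offset = offset * (q // 30)
    for q in j:
        emit(36)
        q = q - d // d
    for result in d:
        d = 22 + 20 * offset
        if offset >= 12 > offset:
            continue
    return 23

offset = offset * (q // 30)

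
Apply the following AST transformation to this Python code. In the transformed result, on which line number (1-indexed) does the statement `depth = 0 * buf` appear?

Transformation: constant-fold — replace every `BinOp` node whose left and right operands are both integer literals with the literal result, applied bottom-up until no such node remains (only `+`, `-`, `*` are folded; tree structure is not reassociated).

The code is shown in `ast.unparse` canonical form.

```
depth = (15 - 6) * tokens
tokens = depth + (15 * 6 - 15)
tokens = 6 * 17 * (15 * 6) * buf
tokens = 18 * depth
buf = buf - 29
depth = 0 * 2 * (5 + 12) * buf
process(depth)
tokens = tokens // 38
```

6

Transformed code:
depth = 9 * tokens
tokens = depth + 75
tokens = 9180 * buf
tokens = 18 * depth
buf = buf - 29
depth = 0 * buf
process(depth)
tokens = tokens // 38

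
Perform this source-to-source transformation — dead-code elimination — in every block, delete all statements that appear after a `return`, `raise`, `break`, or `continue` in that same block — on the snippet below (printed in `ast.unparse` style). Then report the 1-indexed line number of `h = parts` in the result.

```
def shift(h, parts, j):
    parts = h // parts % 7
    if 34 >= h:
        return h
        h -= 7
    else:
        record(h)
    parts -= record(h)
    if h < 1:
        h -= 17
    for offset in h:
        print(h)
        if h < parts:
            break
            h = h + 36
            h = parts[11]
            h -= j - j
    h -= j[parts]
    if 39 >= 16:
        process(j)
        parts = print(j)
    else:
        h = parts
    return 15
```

19

Transformed code:
def shift(h, parts, j):
    parts = h // parts % 7
    if 34 >= h:
        return h
    else:
        record(h)
    parts -= record(h)
    if h < 1:
        h -= 17
    for offset in h:
        print(h)
        if h < parts:
            break
    h -= j[parts]
    if 39 >= 16:
        process(j)
        parts = print(j)
    else:
        h = parts
    return 15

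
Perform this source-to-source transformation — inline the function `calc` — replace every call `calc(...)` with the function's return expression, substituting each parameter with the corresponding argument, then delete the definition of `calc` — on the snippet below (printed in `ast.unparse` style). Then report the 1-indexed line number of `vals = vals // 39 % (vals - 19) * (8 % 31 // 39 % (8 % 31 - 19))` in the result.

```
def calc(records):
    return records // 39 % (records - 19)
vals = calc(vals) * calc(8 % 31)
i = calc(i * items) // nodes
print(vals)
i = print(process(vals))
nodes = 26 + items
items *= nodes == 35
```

1

Transformed code:
vals = vals // 39 % (vals - 19) * (8 % 31 // 39 % (8 % 31 - 19))
i = i * items // 39 % (i * items - 19) // nodes
print(vals)
i = print(process(vals))
nodes = 26 + items
items *= nodes == 35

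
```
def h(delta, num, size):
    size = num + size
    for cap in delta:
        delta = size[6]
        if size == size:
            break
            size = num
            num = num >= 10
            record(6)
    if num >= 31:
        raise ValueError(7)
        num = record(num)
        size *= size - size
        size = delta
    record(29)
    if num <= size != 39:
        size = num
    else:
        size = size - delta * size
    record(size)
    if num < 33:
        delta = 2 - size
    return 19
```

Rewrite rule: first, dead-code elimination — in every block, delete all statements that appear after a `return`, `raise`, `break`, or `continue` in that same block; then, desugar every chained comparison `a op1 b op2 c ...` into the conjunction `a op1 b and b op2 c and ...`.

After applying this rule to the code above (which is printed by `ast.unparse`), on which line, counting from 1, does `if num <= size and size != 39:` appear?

10

Transformed code:
def h(delta, num, size):
    size = num + size
    for cap in delta:
        delta = size[6]
        if size == size:
            break
    if num >= 31:
        raise ValueError(7)
    record(29)
    if num <= size and size != 39:
        size = num
    else:
        size = size - delta * size
    record(size)
    if num < 33:
        delta = 2 - size
    return 19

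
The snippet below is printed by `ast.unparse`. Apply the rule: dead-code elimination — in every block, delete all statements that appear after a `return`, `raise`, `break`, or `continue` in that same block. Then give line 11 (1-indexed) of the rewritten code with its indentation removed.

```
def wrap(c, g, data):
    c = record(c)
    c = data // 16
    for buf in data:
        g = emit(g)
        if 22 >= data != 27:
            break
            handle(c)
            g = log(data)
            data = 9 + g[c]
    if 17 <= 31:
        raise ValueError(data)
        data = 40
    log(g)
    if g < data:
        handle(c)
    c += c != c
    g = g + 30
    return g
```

if g < data:

Transformed code:
def wrap(c, g, data):
    c = record(c)
    c = data // 16
    for buf in data:
        g = emit(g)
        if 22 >= data != 27:
            break
    if 17 <= 31:
        raise ValueError(data)
    log(g)
    if g < data:
        handle(c)
    c += c != c
    g = g + 30
    return g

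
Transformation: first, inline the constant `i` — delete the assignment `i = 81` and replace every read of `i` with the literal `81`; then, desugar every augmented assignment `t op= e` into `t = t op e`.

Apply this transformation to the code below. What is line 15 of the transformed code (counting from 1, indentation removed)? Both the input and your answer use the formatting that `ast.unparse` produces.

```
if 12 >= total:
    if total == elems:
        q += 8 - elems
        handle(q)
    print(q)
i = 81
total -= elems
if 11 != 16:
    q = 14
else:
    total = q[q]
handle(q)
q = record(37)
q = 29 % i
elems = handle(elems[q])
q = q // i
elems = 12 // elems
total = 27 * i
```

Transformed code:
if 12 >= total:
    if total == elems:
        q = q + (8 - elems)
        handle(q)
    print(q)
total = total - elems
if 11 != 16:
    q = 14
else:
    total = q[q]
handle(q)
q = record(37)
q = 29 % 81
elems = handle(elems[q])
q = q // 81
elems = 12 // elems
total = 27 * 81

q = q // 81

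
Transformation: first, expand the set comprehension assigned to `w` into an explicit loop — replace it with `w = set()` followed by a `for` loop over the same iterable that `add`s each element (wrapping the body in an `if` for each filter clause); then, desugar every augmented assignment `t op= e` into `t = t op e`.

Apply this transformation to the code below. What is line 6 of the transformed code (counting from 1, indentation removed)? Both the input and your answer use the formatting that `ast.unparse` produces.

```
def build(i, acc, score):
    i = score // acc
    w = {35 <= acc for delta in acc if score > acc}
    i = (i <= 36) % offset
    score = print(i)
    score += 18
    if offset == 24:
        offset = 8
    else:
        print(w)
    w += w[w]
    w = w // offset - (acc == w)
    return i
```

w.add(35 <= acc)

Transformed code:
def build(i, acc, score):
    i = score // acc
    w = set()
    for delta in acc:
        if score > acc:
            w.add(35 <= acc)
    i = (i <= 36) % offset
    score = print(i)
    score = score + 18
    if offset == 24:
        offset = 8
    else:
        print(w)
    w = w + w[w]
    w = w // offset - (acc == w)
    return i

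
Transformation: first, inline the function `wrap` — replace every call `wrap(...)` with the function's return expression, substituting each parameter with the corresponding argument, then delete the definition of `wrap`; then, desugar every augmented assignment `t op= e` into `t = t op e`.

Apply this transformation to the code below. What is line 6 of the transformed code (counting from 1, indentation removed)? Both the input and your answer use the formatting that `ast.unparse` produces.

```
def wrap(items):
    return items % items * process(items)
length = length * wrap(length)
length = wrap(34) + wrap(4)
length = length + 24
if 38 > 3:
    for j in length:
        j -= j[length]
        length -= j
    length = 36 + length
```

j = j - j[length]

Transformed code:
length = length * (length % length * process(length))
length = 34 % 34 * process(34) + 4 % 4 * process(4)
length = length + 24
if 38 > 3:
    for j in length:
        j = j - j[length]
        length = length - j
    length = 36 + length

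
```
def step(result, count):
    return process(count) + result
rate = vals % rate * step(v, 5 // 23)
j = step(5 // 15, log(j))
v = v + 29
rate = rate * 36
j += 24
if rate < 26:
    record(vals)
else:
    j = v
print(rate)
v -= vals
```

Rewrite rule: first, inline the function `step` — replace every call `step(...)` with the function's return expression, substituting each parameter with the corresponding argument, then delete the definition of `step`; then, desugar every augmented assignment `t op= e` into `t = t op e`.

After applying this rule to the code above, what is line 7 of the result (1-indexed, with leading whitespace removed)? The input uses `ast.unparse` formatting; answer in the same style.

record(vals)

Transformed code:
rate = vals % rate * (process(5 // 23) + v)
j = process(log(j)) + 5 // 15
v = v + 29
rate = rate * 36
j = j + 24
if rate < 26:
    record(vals)
else:
    j = v
print(rate)
v = v - vals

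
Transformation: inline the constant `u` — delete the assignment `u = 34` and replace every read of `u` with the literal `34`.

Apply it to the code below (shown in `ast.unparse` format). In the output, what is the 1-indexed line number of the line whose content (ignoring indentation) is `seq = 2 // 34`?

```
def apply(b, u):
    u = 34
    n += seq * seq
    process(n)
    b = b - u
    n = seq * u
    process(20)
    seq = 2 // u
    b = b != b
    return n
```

7

Transformed code:
def apply(b, u):
    n += seq * seq
    process(n)
    b = b - 34
    n = seq * 34
    process(20)
    seq = 2 // 34
    b = b != b
    return n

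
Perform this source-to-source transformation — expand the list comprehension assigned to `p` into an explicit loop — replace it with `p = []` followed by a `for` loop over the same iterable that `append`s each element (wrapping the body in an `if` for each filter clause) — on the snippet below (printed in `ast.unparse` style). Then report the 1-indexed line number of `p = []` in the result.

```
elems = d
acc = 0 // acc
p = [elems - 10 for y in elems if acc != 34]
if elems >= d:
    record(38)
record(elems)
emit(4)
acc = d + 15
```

3

Transformed code:
elems = d
acc = 0 // acc
p = []
for y in elems:
    if acc != 34:
        p.append(elems - 10)
if elems >= d:
    record(38)
record(elems)
emit(4)
acc = d + 15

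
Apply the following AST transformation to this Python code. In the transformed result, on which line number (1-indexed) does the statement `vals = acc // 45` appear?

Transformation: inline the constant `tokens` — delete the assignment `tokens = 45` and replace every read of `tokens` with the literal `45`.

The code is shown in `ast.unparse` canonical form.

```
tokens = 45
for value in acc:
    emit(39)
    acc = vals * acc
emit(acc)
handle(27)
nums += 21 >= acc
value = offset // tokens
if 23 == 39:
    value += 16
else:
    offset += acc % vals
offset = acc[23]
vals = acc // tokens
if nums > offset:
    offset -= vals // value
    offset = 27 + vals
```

Transformed code:
for value in acc:
    emit(39)
    acc = vals * acc
emit(acc)
handle(27)
nums += 21 >= acc
value = offset // 45
if 23 == 39:
    value += 16
else:
    offset += acc % vals
offset = acc[23]
vals = acc // 45
if nums > offset:
    offset -= vals // value
    offset = 27 + vals

13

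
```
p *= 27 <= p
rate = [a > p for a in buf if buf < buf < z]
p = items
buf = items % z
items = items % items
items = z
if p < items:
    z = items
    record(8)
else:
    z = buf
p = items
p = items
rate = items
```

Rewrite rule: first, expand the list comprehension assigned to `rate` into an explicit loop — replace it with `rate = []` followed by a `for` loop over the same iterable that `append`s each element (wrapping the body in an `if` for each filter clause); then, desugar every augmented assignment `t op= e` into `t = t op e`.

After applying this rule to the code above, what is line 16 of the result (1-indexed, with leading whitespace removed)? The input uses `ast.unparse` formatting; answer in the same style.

Transformed code:
p = p * (27 <= p)
rate = []
for a in buf:
    if buf < buf < z:
        rate.append(a > p)
p = items
buf = items % z
items = items % items
items = z
if p < items:
    z = items
    record(8)
else:
    z = buf
p = items
p = items
rate = items

p = items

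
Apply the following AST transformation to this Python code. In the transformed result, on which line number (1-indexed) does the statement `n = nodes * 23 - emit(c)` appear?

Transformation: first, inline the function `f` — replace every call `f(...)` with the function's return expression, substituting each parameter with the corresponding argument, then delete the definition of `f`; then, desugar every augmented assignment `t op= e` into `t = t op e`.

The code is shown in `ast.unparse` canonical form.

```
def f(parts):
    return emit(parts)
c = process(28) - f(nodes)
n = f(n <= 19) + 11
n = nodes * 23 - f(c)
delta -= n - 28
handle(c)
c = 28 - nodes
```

Transformed code:
c = process(28) - emit(nodes)
n = emit(n <= 19) + 11
n = nodes * 23 - emit(c)
delta = delta - (n - 28)
handle(c)
c = 28 - nodes

3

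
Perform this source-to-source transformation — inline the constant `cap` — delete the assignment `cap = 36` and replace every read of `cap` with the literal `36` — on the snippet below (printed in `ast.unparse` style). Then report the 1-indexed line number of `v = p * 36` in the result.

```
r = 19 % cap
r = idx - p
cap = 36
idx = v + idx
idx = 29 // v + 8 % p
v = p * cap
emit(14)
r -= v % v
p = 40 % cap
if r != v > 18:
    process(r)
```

Transformed code:
r = 19 % 36
r = idx - p
idx = v + idx
idx = 29 // v + 8 % p
v = p * 36
emit(14)
r -= v % v
p = 40 % 36
if r != v > 18:
    process(r)

5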